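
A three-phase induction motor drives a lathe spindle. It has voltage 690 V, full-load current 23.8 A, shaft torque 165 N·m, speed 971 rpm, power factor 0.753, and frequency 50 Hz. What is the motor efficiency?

78.3 %

ω = 2π × 971/60 = 101.7 rad/s; P_out = τω = 165 × 101.7 = 16781 W
P_in = √3·V_L·I_L·cosφ = 1.732 × 690 × 23.8 × 0.753 = 21418 W
η = P_out / P_in = 16781 / 21418 = 0.783 = 78.3%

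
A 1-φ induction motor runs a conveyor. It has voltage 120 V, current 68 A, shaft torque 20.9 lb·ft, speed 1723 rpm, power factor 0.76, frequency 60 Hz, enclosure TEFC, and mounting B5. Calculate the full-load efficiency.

τ = 20.9 lb·ft × 1.356 = 28.34 N·m
ω = 2π × 1723/60 = 180.4 rad/s; P_out = τω = 28.34 × 180.4 = 5113 W
P_in = V·I·cosφ = 120 × 68 × 0.76 = 6202 W
η = P_out / P_in = 5113 / 6202 = 0.824 = 82.4%

82.4 %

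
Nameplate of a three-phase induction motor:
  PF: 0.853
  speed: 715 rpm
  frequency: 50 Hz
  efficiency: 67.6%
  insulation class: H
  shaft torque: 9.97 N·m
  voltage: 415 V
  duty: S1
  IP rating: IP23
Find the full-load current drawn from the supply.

1.8 A

ω = 2π×715/60 = 74.87 rad/s; P_out = τω = 9.97 × 74.87 = 746 W
P_in = P_out / η = 746 / 0.676 = 1104 W
I_L = P_in / (√3·V_L·cosφ) = 1104 / (1.732 × 415 × 0.853) = 1.8 A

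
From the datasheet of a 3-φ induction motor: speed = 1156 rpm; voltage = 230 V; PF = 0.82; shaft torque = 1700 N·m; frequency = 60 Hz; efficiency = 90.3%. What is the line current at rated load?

ω = 2π×1156/60 = 121.1 rad/s; P_out = τω = 1700 × 121.1 = 205870 W
P_in = P_out / η = 205870 / 0.903 = 227984 W
I_L = P_in / (√3·V_L·cosφ) = 227984 / (1.732 × 230 × 0.82) = 698 A

698 A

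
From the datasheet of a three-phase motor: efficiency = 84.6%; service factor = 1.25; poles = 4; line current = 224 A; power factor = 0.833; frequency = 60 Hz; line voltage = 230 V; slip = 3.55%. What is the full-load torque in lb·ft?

255 lb·ft

P_in = √3·V·I·cosφ = 1.732 × 230 × 224 × 0.833 = 74331 W
P_out = η·P_in = 0.846 × 74331 = 62884 W
n_s = 120×60/4 = 1800 rpm; n = 1800×(1−0.0355) = 1736 rpm
ω = 2π×1736/60 = 181.8 rad/s
τ = P_out/ω = 62884/181.8 = 345.9 N·m
In lb·ft: 345.9/1.356 = 255 lb·ft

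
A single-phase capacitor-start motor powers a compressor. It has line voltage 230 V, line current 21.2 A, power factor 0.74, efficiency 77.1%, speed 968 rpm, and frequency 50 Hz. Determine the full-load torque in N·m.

P_in = V·I·cosφ = 230 × 21.2 × 0.74 = 3608 W
P_out = η·P_in = 0.771 × 3608 = 2782 W
n = 968 rpm
ω = 2π×968/60 = 101.4 rad/s
τ = P_out/ω = 2782/101.4 = 27.4 N·m

27.4 N·m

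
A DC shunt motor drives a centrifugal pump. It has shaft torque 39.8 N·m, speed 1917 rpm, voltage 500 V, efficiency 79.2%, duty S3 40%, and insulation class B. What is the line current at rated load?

ω = 2π×1917/60 = 200.7 rad/s; P_out = τω = 39.8 × 200.7 = 7988 W
P_in = P_out / η = 7988 / 0.792 = 10086 W
I = P_in / V = 10086 / 500 = 20.2 A

20.2 A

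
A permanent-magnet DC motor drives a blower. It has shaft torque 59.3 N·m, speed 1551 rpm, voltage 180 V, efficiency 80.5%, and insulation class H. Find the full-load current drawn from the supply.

ω = 2π×1551/60 = 162.4 rad/s; P_out = τω = 59.3 × 162.4 = 9630 W
P_in = P_out / η = 9630 / 0.805 = 11963 W
I = P_in / V = 11963 / 180 = 66.5 A

66.5 A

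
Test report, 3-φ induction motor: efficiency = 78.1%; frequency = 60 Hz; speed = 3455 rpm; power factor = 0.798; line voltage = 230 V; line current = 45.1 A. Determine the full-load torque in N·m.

30.9 N·m

P_in = √3·V·I·cosφ = 1.732 × 230 × 45.1 × 0.798 = 14337 W
P_out = η·P_in = 0.781 × 14337 = 11197 W
n = 3455 rpm
ω = 2π×3455/60 = 361.8 rad/s
τ = P_out/ω = 11197/361.8 = 30.9 N·m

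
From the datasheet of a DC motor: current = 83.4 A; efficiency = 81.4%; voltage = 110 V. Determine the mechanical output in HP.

10 HP

P_in = V·I = 110 × 83.4 = 9174 W
P_out = η·P_in = 0.814 × 9174 = 7468 W
= 7468/746 = 10 HP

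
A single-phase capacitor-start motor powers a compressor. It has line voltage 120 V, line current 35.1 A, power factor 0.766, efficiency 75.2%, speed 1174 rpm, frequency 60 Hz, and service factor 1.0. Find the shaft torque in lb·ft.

14.6 lb·ft

P_in = V·I·cosφ = 120 × 35.1 × 0.766 = 3226 W
P_out = η·P_in = 0.752 × 3226 = 2426 W
n = 1174 rpm
ω = 2π×1174/60 = 122.9 rad/s
τ = P_out/ω = 2426/122.9 = 19.74 N·m
In lb·ft: 19.74/1.356 = 14.6 lb·ft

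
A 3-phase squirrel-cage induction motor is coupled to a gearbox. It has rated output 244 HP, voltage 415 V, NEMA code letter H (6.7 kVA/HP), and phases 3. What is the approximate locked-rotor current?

2270 A

S_LR = 6.7 × 244 = 1634.8 kVA
I_LR = S_LR/(√3·V_L) = 1634800/(1.732×415) = 2270 A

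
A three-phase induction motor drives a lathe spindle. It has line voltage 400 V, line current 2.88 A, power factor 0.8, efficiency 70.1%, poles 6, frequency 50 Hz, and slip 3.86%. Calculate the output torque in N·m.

11.1 N·m

P_in = √3·V·I·cosφ = 1.732 × 400 × 2.88 × 0.8 = 1596 W
P_out = η·P_in = 0.701 × 1596 = 1119 W
n_s = 120×50/6 = 1000 rpm; n = 1000×(1−0.0386) = 961 rpm
ω = 2π×961/60 = 100.6 rad/s
τ = P_out/ω = 1119/100.6 = 11.1 N·m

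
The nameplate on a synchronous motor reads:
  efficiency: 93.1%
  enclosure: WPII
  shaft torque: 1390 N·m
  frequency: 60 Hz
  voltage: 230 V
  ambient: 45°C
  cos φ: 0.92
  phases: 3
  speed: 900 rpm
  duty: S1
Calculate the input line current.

384 A

ω = 2π×900/60 = 94.25 rad/s; P_out = τω = 1390 × 94.25 = 131008 W
P_in = P_out / η = 131008 / 0.931 = 140718 W
I_L = P_in / (√3·V_L·cosφ) = 140718 / (1.732 × 230 × 0.92) = 384 A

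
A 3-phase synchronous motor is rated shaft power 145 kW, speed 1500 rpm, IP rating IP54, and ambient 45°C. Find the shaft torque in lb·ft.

ω = 2π × 1500/60 = 157.1 rad/s
τ = P/ω = 145000/157.1 = 923 N·m
In lb·ft: 923/1.356 = 681 lb·ft

681 lb·ft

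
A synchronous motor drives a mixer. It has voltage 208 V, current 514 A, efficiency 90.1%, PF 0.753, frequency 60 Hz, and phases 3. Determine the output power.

P_in = √3·V·I·cosφ = 1.732 × 208 × 514 × 0.753 = 139434 W
P_out = η·P_in = 0.901 × 139434 = 125630 W

126 kW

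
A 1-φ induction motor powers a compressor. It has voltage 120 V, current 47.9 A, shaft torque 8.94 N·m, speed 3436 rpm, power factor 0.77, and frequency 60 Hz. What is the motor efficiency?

72.7 %

ω = 2π × 3436/60 = 359.8 rad/s; P_out = τω = 8.94 × 359.8 = 3217 W
P_in = V·I·cosφ = 120 × 47.9 × 0.77 = 4426 W
η = P_out / P_in = 3217 / 4426 = 0.727 = 72.7%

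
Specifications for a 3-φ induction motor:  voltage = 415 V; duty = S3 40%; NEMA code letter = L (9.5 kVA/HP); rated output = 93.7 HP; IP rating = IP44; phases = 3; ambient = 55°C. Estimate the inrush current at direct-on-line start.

S_LR = 9.5 × 93.7 = 890.15 kVA
I_LR = S_LR/(√3·V_L) = 890150/(1.732×415) = 1240 A

1240 A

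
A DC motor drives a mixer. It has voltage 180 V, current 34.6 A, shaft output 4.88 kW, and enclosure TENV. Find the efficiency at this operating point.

P_out = 4.88 kW = 4880 W
P_in = V·I = 180 × 34.6 = 6228 W
η = P_out / P_in = 4880 / 6228 = 0.784 = 78.4%

78.4 %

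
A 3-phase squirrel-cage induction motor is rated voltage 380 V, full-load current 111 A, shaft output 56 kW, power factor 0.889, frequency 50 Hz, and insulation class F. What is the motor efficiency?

86.2 %

P_out = 56 kW = 56000 W
P_in = √3·V_L·I_L·cosφ = 1.732 × 380 × 111 × 0.889 = 64947 W
η = P_out / P_in = 56000 / 64947 = 0.862 = 86.2%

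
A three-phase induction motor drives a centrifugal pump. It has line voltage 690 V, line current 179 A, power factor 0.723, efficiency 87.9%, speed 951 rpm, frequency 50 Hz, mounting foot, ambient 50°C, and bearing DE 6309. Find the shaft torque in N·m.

P_in = √3·V·I·cosφ = 1.732 × 690 × 179 × 0.723 = 154664 W
P_out = η·P_in = 0.879 × 154664 = 135950 W
n = 951 rpm
ω = 2π×951/60 = 99.59 rad/s
τ = P_out/ω = 135950/99.59 = 1370 N·m

1370 N·m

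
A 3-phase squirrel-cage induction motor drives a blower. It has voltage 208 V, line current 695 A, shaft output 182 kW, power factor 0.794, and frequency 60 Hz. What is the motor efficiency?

91.5 %

P_out = 182 kW = 182000 W
P_in = √3·V_L·I_L·cosφ = 1.732 × 208 × 695 × 0.794 = 198800 W
η = P_out / P_in = 182000 / 198800 = 0.915 = 91.5%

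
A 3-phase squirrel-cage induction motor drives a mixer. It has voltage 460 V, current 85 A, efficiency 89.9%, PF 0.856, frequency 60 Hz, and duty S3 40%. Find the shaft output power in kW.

P_in = √3·V·I·cosφ = 1.732 × 460 × 85 × 0.856 = 57969 W
P_out = η·P_in = 0.899 × 57969 = 52114 W

52.1 kW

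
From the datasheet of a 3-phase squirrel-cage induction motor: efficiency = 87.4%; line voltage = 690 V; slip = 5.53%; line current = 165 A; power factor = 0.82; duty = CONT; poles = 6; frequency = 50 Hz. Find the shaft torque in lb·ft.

P_in = √3·V·I·cosφ = 1.732 × 690 × 165 × 0.82 = 161694 W
P_out = η·P_in = 0.874 × 161694 = 141321 W
n_s = 120×50/6 = 1000 rpm; n = 1000×(1−0.0553) = 945 rpm
ω = 2π×945/60 = 98.96 rad/s
τ = P_out/ω = 141321/98.96 = 1428 N·m
In lb·ft: 1428/1.356 = 1050 lb·ft

1050 lb·ft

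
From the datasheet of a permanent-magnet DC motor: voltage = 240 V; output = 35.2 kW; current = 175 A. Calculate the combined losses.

6.8 kW

P_in = V·I = 240×175 = 42000 W
P_out = 35200 W
Losses = P_in − P_out = 42000 − 35200 = 6800 W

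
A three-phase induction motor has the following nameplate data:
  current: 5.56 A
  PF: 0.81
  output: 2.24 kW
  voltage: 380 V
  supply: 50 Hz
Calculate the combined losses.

724 W

P_in = √3·V·I·cosφ = 1.732×380×5.56×0.81 = 2964 W
P_out = 2240 W
Losses = P_in − P_out = 2964 − 2240 = 724 W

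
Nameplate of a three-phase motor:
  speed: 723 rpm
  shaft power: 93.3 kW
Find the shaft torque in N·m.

ω = 2π × 723/60 = 75.71 rad/s
τ = P/ω = 93300/75.71 = 1230 N·m

1230 N·m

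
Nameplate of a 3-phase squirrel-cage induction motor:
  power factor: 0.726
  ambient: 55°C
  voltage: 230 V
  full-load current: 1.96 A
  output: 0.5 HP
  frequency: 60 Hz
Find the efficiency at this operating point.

65.8 %

P_out = 0.5 × 746 = 373 W
P_in = √3·V_L·I_L·cosφ = 1.732 × 230 × 1.96 × 0.726 = 567 W
η = P_out / P_in = 373 / 567 = 0.658 = 65.8%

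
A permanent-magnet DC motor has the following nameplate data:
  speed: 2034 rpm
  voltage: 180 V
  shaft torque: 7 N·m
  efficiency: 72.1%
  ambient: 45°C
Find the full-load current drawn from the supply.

ω = 2π×2034/60 = 213 rad/s; P_out = τω = 7 × 213 = 1491 W
P_in = P_out / η = 1491 / 0.721 = 2068 W
I = P_in / V = 2068 / 180 = 11.5 A

11.5 A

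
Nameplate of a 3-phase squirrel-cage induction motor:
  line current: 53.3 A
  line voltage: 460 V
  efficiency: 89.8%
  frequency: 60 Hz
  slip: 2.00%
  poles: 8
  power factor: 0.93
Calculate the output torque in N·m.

P_in = √3·V·I·cosφ = 1.732 × 460 × 53.3 × 0.93 = 39493 W
P_out = η·P_in = 0.898 × 39493 = 35465 W
n_s = 120×60/8 = 900 rpm; n = 900×(1−0.02) = 882 rpm
ω = 2π×882/60 = 92.36 rad/s
τ = P_out/ω = 35465/92.36 = 384 N·m

384 N·m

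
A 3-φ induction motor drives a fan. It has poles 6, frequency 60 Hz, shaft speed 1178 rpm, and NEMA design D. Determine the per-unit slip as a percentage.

1.8 %

n_s = 120f/p = 120×60/6 = 1200 rpm
s = (n_s − n)/n_s = (1200 − 1178)/1200 = 0.0183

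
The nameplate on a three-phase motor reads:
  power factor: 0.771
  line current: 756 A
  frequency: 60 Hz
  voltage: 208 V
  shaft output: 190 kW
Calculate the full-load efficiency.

P_out = 190 kW = 190000 W
P_in = √3·V_L·I_L·cosφ = 1.732 × 208 × 756 × 0.771 = 209985 W
η = P_out / P_in = 190000 / 209985 = 0.905 = 90.5%

90.5 %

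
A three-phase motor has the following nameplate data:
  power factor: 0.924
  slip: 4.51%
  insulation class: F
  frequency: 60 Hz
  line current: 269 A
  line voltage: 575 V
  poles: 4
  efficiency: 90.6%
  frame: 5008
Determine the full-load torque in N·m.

1250 N·m

P_in = √3·V·I·cosφ = 1.732 × 575 × 269 × 0.924 = 247537 W
P_out = η·P_in = 0.906 × 247537 = 224269 W
n_s = 120×60/4 = 1800 rpm; n = 1800×(1−0.0451) = 1719 rpm
ω = 2π×1719/60 = 180 rad/s
τ = P_out/ω = 224269/180 = 1250 N·m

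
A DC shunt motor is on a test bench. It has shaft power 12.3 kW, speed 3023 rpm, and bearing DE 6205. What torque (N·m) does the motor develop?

ω = 2π × 3023/60 = 316.6 rad/s
τ = P/ω = 12300/316.6 = 38.9 N·m

38.9 N·m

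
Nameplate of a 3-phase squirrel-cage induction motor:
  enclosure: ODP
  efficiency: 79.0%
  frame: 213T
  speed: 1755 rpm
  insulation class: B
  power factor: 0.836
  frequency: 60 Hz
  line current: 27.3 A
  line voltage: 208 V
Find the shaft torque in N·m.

P_in = √3·V·I·cosφ = 1.732 × 208 × 27.3 × 0.836 = 8222 W
P_out = η·P_in = 0.79 × 8222 = 6495 W
n = 1755 rpm
ω = 2π×1755/60 = 183.8 rad/s
τ = P_out/ω = 6495/183.8 = 35.3 N·m

35.3 N·m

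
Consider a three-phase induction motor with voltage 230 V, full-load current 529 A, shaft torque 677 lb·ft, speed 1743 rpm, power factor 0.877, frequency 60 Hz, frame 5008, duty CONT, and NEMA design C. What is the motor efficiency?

90.7 %

τ = 677 lb·ft × 1.356 = 918 N·m
ω = 2π × 1743/60 = 182.5 rad/s; P_out = τω = 918 × 182.5 = 167535 W
P_in = √3·V_L·I_L·cosφ = 1.732 × 230 × 529 × 0.877 = 184812 W
η = P_out / P_in = 167535 / 184812 = 0.907 = 90.7%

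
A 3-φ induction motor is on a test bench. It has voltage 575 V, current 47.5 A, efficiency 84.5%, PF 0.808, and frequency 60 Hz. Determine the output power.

P_in = √3·V·I·cosφ = 1.732 × 575 × 47.5 × 0.808 = 38223 W
P_out = η·P_in = 0.845 × 38223 = 32298 W

32.3 kW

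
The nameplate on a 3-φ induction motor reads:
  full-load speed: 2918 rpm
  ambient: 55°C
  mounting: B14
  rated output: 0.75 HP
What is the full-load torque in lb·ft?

1.35 lb·ft

P_out = 0.75 × 746 = 560 W
ω = 2π × 2918/60 = 305.6 rad/s
τ = P_out/ω = 560/305.6 = 1.832 N·m
In lb·ft: 1.832/1.356 = 1.35 lb·ft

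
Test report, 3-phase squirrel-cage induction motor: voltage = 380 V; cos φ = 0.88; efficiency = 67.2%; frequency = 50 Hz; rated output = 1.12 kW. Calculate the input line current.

P_out = 1.12 kW = 1120 W
P_in = P_out / η = 1120 / 0.672 = 1667 W
I_L = P_in / (√3·V_L·cosφ) = 1667 / (1.732 × 380 × 0.88) = 2.88 A

2.88 A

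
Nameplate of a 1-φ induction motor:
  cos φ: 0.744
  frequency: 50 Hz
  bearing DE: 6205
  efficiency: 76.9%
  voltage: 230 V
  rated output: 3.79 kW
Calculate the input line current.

28.8 A

P_out = 3.79 kW = 3790 W
P_in = P_out / η = 3790 / 0.769 = 4928 W
I = P_in / (V·cosφ) = 4928 / (230 × 0.744) = 28.8 A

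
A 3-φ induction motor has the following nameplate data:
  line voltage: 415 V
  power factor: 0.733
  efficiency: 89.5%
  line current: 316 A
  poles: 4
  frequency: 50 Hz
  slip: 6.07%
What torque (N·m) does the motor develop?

P_in = √3·V·I·cosφ = 1.732 × 415 × 316 × 0.733 = 166490 W
P_out = η·P_in = 0.895 × 166490 = 149009 W
n_s = 120×50/4 = 1500 rpm; n = 1500×(1−0.0607) = 1409 rpm
ω = 2π×1409/60 = 147.6 rad/s
τ = P_out/ω = 149009/147.6 = 1010 N·m

1010 N·m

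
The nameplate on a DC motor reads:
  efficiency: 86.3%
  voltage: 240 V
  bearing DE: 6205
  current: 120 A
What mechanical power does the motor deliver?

24.9 kW

P_in = V·I = 240 × 120 = 28800 W
P_out = η·P_in = 0.863 × 28800 = 24854 W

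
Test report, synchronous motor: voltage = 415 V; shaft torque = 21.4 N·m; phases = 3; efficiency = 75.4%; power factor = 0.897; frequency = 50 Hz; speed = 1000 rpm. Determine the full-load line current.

4.61 A

ω = 2π×1000/60 = 104.7 rad/s; P_out = τω = 21.4 × 104.7 = 2241 W
P_in = P_out / η = 2241 / 0.754 = 2972 W
I_L = P_in / (√3·V_L·cosφ) = 2972 / (1.732 × 415 × 0.897) = 4.61 A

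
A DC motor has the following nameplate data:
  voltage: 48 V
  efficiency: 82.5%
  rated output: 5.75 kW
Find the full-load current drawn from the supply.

P_out = 5.75 kW = 5750 W
P_in = P_out / η = 5750 / 0.825 = 6970 W
I = P_in / V = 6970 / 48 = 145 A

145 A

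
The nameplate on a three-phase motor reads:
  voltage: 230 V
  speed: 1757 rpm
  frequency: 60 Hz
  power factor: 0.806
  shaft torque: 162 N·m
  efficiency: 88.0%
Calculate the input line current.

105 A

ω = 2π×1757/60 = 184 rad/s; P_out = τω = 162 × 184 = 29808 W
P_in = P_out / η = 29808 / 0.880 = 33873 W
I_L = P_in / (√3·V_L·cosφ) = 33873 / (1.732 × 230 × 0.806) = 105 A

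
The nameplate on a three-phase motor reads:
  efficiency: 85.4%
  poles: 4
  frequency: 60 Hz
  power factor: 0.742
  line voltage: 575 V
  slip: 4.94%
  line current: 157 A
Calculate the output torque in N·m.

P_in = √3·V·I·cosφ = 1.732 × 575 × 157 × 0.742 = 116016 W
P_out = η·P_in = 0.854 × 116016 = 99078 W
n_s = 120×60/4 = 1800 rpm; n = 1800×(1−0.0494) = 1711 rpm
ω = 2π×1711/60 = 179.2 rad/s
τ = P_out/ω = 99078/179.2 = 553 N·m

553 N·m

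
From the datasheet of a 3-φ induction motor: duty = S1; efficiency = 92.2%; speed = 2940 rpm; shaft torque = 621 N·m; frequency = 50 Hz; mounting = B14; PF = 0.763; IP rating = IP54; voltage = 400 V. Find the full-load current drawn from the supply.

392 A

ω = 2π×2940/60 = 307.9 rad/s; P_out = τω = 621 × 307.9 = 191206 W
P_in = P_out / η = 191206 / 0.922 = 207382 W
I_L = P_in / (√3·V_L·cosφ) = 207382 / (1.732 × 400 × 0.763) = 392 A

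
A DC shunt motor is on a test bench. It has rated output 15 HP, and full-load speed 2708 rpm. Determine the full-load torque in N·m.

P_out = 15 × 746 = 11190 W
ω = 2π × 2708/60 = 283.6 rad/s
τ = P_out/ω = 11190/283.6 = 39.5 N·m

39.5 N·m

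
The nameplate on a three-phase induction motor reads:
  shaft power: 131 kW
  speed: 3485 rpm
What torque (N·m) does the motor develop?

ω = 2π × 3485/60 = 364.9 rad/s
τ = P/ω = 131000/364.9 = 359 N·m

359 N·m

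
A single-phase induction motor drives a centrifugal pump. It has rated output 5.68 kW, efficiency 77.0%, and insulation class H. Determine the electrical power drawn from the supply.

P_out = 5680 W
P_in = P_out/η = 5680/0.77 = 7377 W = 7.38 kW

7.38 kW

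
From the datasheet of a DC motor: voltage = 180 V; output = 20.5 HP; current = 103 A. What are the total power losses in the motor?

P_in = V·I = 180×103 = 18540 W
P_out = 20.5×746 = 15293 W
Losses = P_in − P_out = 18540 − 15293 = 3247 W

3.25 kW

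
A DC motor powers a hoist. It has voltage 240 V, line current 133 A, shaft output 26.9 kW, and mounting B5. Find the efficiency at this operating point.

84.3 %

P_out = 26.9 kW = 26900 W
P_in = V·I = 240 × 133 = 31920 W
η = P_out / P_in = 26900 / 31920 = 0.843 = 84.3%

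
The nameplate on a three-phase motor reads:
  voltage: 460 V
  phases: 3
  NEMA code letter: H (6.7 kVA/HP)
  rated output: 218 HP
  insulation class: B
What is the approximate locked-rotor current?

1830 A

S_LR = 6.7 × 218 = 1460.6 kVA
I_LR = S_LR/(√3·V_L) = 1460600/(1.732×460) = 1830 A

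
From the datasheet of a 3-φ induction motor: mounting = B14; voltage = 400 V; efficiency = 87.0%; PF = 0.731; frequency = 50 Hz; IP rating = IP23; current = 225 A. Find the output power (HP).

P_in = √3·V·I·cosφ = 1.732 × 400 × 225 × 0.731 = 113948 W
P_out = η·P_in = 0.87 × 113948 = 99135 W
= 99135/746 = 133 HP

133 HP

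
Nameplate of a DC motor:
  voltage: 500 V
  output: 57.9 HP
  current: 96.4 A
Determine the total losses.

P_in = V·I = 500×96.4 = 48200 W
P_out = 57.9×746 = 43193 W
Losses = P_in − P_out = 48200 − 43193 = 5007 W

5010 W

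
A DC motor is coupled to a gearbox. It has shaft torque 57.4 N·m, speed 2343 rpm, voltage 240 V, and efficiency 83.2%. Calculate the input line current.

70.5 A

ω = 2π×2343/60 = 245.4 rad/s; P_out = τω = 57.4 × 245.4 = 14086 W
P_in = P_out / η = 14086 / 0.832 = 16930 W
I = P_in / V = 16930 / 240 = 70.5 A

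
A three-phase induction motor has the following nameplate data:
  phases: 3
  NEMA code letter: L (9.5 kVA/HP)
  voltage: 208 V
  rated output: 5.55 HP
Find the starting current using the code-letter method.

S_LR = 9.5 × 5.55 = 52.725 kVA
I_LR = S_LR/(√3·V_L) = 52725/(1.732×208) = 146 A

146 A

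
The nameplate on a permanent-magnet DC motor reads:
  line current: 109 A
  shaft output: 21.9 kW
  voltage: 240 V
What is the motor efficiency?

83.7 %

P_out = 21.9 kW = 21900 W
P_in = V·I = 240 × 109 = 26160 W
η = P_out / P_in = 21900 / 26160 = 0.837 = 83.7%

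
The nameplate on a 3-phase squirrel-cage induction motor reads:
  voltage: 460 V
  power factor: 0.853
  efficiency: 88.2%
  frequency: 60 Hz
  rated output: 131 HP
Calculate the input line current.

P_out = 131 × 746 = 97726 W
P_in = P_out / η = 97726 / 0.882 = 110800 W
I_L = P_in / (√3·V_L·cosφ) = 110800 / (1.732 × 460 × 0.853) = 163 A

163 A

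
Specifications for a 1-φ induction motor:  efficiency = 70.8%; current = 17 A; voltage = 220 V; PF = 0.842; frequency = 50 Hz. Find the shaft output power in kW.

2.23 kW

P_in = V·I·cosφ = 220 × 17 × 0.842 = 3149 W
P_out = η·P_in = 0.708 × 3149 = 2229 W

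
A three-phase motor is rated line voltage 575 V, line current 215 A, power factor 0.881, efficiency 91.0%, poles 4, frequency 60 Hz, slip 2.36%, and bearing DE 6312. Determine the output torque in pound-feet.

688 lb·ft

P_in = √3·V·I·cosφ = 1.732 × 575 × 215 × 0.881 = 188638 W
P_out = η·P_in = 0.91 × 188638 = 171661 W
n_s = 120×60/4 = 1800 rpm; n = 1800×(1−0.0236) = 1758 rpm
ω = 2π×1758/60 = 184.1 rad/s
τ = P_out/ω = 171661/184.1 = 932.4 N·m
In lb·ft: 932.4/1.356 = 688 lb·ft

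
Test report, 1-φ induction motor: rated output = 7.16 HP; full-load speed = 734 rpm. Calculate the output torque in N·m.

69.5 N·m

P_out = 7.16 × 746 = 5341 W
ω = 2π × 734/60 = 76.86 rad/s
τ = P_out/ω = 5341/76.86 = 69.5 N·m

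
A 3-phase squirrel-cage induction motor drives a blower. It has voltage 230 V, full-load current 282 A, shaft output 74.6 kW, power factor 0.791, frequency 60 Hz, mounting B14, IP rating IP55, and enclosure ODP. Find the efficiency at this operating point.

84.0 %

P_out = 74.6 kW = 74600 W
P_in = √3·V_L·I_L·cosφ = 1.732 × 230 × 282 × 0.791 = 88859 W
η = P_out / P_in = 74600 / 88859 = 0.840 = 84.0%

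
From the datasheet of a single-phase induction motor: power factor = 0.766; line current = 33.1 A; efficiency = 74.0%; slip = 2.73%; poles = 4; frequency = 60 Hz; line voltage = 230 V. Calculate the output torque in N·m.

P_in = V·I·cosφ = 230 × 33.1 × 0.766 = 5832 W
P_out = η·P_in = 0.74 × 5832 = 4316 W
n_s = 120×60/4 = 1800 rpm; n = 1800×(1−0.0273) = 1751 rpm
ω = 2π×1751/60 = 183.4 rad/s
τ = P_out/ω = 4316/183.4 = 23.5 N·m

23.5 N·m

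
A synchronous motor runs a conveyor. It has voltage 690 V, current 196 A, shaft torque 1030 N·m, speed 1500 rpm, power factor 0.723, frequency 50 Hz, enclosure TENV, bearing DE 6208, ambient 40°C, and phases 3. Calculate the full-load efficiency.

ω = 2π × 1500/60 = 157.1 rad/s; P_out = τω = 1030 × 157.1 = 161813 W
P_in = √3·V_L·I_L·cosφ = 1.732 × 690 × 196 × 0.723 = 169352 W
η = P_out / P_in = 161813 / 169352 = 0.955 = 95.5%

95.5 %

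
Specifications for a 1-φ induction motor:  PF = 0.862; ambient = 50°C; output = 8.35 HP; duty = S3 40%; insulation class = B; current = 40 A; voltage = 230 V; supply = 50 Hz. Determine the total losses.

1.7 kW

P_in = V·I·cosφ = 230×40×0.862 = 7930 W
P_out = 8.35×746 = 6229 W
Losses = P_in − P_out = 7930 − 6229 = 1701 W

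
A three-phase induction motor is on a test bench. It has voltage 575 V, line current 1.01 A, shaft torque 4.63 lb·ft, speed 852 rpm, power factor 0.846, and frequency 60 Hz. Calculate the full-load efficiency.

65.8 %

τ = 4.63 lb·ft × 1.356 = 6.278 N·m
ω = 2π × 852/60 = 89.22 rad/s; P_out = τω = 6.278 × 89.22 = 560 W
P_in = √3·V_L·I_L·cosφ = 1.732 × 575 × 1.01 × 0.846 = 851 W
η = P_out / P_in = 560 / 851 = 0.658 = 65.8%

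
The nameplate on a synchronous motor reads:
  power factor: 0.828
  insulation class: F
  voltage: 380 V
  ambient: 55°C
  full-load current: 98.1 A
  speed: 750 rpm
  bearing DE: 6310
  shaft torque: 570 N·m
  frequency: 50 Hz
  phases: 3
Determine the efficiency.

83.7 %

ω = 2π × 750/60 = 78.54 rad/s; P_out = τω = 570 × 78.54 = 44768 W
P_in = √3·V_L·I_L·cosφ = 1.732 × 380 × 98.1 × 0.828 = 53460 W
η = P_out / P_in = 44768 / 53460 = 0.837 = 83.7%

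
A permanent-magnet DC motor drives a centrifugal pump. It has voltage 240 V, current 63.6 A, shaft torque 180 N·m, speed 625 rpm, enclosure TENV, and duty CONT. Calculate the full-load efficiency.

ω = 2π × 625/60 = 65.45 rad/s; P_out = τω = 180 × 65.45 = 11781 W
P_in = V·I = 240 × 63.6 = 15264 W
η = P_out / P_in = 11781 / 15264 = 0.772 = 77.2%

77.2 %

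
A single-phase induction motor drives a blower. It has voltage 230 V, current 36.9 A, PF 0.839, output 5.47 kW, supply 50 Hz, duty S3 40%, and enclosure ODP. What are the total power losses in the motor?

1650 W

P_in = V·I·cosφ = 230×36.9×0.839 = 7121 W
P_out = 5470 W
Losses = P_in − P_out = 7121 − 5470 = 1651 W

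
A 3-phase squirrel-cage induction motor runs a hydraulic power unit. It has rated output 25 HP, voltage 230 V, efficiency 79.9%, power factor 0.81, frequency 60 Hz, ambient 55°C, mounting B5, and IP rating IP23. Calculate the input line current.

72.3 A

P_out = 25 × 746 = 18650 W
P_in = P_out / η = 18650 / 0.799 = 23342 W
I_L = P_in / (√3·V_L·cosφ) = 23342 / (1.732 × 230 × 0.81) = 72.3 A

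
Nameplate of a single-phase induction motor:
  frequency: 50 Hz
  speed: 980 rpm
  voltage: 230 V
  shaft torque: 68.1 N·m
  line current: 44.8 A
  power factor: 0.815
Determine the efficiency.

83.2 %

ω = 2π × 980/60 = 102.6 rad/s; P_out = τω = 68.1 × 102.6 = 6987 W
P_in = V·I·cosφ = 230 × 44.8 × 0.815 = 8398 W
η = P_out / P_in = 6987 / 8398 = 0.832 = 83.2%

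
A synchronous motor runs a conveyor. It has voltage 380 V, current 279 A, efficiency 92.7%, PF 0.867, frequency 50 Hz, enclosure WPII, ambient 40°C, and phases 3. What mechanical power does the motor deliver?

148 kW

P_in = √3·V·I·cosφ = 1.732 × 380 × 279 × 0.867 = 159204 W
P_out = η·P_in = 0.927 × 159204 = 147582 W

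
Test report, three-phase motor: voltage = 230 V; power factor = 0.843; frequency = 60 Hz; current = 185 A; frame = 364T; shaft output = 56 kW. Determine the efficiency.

P_out = 56 kW = 56000 W
P_in = √3·V_L·I_L·cosφ = 1.732 × 230 × 185 × 0.843 = 62126 W
η = P_out / P_in = 56000 / 62126 = 0.901 = 90.1%

90.1 %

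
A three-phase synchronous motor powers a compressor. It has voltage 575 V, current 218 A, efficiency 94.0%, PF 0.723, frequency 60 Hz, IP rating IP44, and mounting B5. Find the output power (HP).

P_in = √3·V·I·cosφ = 1.732 × 575 × 218 × 0.723 = 156968 W
P_out = η·P_in = 0.94 × 156968 = 147550 W
= 147550/746 = 198 HP

198 HP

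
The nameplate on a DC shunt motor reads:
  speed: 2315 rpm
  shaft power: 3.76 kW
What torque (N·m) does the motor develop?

ω = 2π × 2315/60 = 242.4 rad/s
τ = P/ω = 3760/242.4 = 15.5 N·m

15.5 N·m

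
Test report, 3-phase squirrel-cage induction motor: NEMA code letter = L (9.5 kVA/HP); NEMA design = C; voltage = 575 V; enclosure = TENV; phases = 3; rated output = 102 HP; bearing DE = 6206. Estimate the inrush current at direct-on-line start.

S_LR = 9.5 × 102 = 969 kVA
I_LR = S_LR/(√3·V_L) = 969000/(1.732×575) = 973 A

973 A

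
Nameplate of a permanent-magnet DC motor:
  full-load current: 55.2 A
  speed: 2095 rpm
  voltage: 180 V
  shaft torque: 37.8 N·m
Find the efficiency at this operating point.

ω = 2π × 2095/60 = 219.4 rad/s; P_out = τω = 37.8 × 219.4 = 8293 W
P_in = V·I = 180 × 55.2 = 9936 W
η = P_out / P_in = 8293 / 9936 = 0.835 = 83.5%

83.5 %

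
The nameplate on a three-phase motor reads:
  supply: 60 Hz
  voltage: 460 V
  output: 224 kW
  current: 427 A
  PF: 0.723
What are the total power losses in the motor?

22000 W

P_in = √3·V·I·cosφ = 1.732×460×427×0.723 = 245964 W
P_out = 224000 W
Losses = P_in − P_out = 245964 − 224000 = 21964 W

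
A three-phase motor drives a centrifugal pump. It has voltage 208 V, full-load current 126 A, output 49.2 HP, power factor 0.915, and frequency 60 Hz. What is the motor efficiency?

P_out = 49.2 × 746 = 36703 W
P_in = √3·V_L·I_L·cosφ = 1.732 × 208 × 126 × 0.915 = 41534 W
η = P_out / P_in = 36703 / 41534 = 0.884 = 88.4%

88.4 %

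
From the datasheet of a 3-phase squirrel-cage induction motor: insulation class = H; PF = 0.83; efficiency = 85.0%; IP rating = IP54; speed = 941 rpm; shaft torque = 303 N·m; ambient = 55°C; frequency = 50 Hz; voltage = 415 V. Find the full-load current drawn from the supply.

58.9 A

ω = 2π×941/60 = 98.54 rad/s; P_out = τω = 303 × 98.54 = 29858 W
P_in = P_out / η = 29858 / 0.850 = 35127 W
I_L = P_in / (√3·V_L·cosφ) = 35127 / (1.732 × 415 × 0.83) = 58.9 A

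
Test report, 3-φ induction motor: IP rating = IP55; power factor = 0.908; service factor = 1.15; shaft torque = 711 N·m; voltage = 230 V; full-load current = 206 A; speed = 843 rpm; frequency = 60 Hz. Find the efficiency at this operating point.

84.2 %

ω = 2π × 843/60 = 88.28 rad/s; P_out = τω = 711 × 88.28 = 62767 W
P_in = √3·V_L·I_L·cosφ = 1.732 × 230 × 206 × 0.908 = 74512 W
η = P_out / P_in = 62767 / 74512 = 0.842 = 84.2%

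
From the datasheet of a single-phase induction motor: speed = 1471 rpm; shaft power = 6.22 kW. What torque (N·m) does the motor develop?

40.4 N·m

ω = 2π × 1471/60 = 154 rad/s
τ = P/ω = 6220/154 = 40.4 N·m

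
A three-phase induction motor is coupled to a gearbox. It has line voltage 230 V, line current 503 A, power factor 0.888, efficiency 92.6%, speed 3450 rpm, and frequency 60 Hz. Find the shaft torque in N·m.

P_in = √3·V·I·cosφ = 1.732 × 230 × 503 × 0.888 = 177933 W
P_out = η·P_in = 0.926 × 177933 = 164766 W
n = 3450 rpm
ω = 2π×3450/60 = 361.3 rad/s
τ = P_out/ω = 164766/361.3 = 456 N·m

456 N·m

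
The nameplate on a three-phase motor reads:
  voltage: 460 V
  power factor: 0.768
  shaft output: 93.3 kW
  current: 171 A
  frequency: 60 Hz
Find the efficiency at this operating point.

P_out = 93.3 kW = 93300 W
P_in = √3·V_L·I_L·cosφ = 1.732 × 460 × 171 × 0.768 = 104632 W
η = P_out / P_in = 93300 / 104632 = 0.892 = 89.2%

89.2 %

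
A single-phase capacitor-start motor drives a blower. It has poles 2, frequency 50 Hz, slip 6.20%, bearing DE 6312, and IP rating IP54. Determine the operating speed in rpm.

n_s = 120f/p = 120×50/2 = 3000 rpm
n = n_s(1 − s) = 3000 × (1 − 0.062) = 2814 rpm

2814 rpm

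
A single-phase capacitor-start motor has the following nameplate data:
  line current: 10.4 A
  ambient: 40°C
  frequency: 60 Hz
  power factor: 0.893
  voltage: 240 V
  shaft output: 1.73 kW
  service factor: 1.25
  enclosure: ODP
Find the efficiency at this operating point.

P_out = 1.73 kW = 1730 W
P_in = V·I·cosφ = 240 × 10.4 × 0.893 = 2229 W
η = P_out / P_in = 1730 / 2229 = 0.776 = 77.6%

77.6 %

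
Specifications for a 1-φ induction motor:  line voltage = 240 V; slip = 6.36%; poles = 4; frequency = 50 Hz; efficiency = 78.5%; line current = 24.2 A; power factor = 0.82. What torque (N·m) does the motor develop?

P_in = V·I·cosφ = 240 × 24.2 × 0.82 = 4763 W
P_out = η·P_in = 0.785 × 4763 = 3739 W
n_s = 120×50/4 = 1500 rpm; n = 1500×(1−0.0636) = 1405 rpm
ω = 2π×1405/60 = 147.1 rad/s
τ = P_out/ω = 3739/147.1 = 25.4 N·m

25.4 N·m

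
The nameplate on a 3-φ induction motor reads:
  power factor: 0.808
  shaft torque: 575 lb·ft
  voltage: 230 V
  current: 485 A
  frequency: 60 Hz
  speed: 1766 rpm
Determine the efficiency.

92.4 %

τ = 575 lb·ft × 1.356 = 779.7 N·m
ω = 2π × 1766/60 = 184.9 rad/s; P_out = τω = 779.7 × 184.9 = 144167 W
P_in = √3·V_L·I_L·cosφ = 1.732 × 230 × 485 × 0.808 = 156109 W
η = P_out / P_in = 144167 / 156109 = 0.924 = 92.4%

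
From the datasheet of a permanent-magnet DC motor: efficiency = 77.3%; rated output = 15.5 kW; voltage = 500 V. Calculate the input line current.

40.1 A

P_out = 15.5 kW = 15500 W
P_in = P_out / η = 15500 / 0.773 = 20052 W
I = P_in / V = 20052 / 500 = 40.1 A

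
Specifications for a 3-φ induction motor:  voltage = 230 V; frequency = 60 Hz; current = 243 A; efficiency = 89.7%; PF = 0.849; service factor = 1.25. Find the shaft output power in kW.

73.7 kW

P_in = √3·V·I·cosφ = 1.732 × 230 × 243 × 0.849 = 82184 W
P_out = η·P_in = 0.897 × 82184 = 73719 W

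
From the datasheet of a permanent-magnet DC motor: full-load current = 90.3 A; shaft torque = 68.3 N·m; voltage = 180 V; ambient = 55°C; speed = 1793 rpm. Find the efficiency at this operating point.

78.9 %

ω = 2π × 1793/60 = 187.8 rad/s; P_out = τω = 68.3 × 187.8 = 12827 W
P_in = V·I = 180 × 90.3 = 16254 W
η = P_out / P_in = 12827 / 16254 = 0.789 = 78.9%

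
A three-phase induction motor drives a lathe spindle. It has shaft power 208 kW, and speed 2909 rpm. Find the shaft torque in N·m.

683 N·m

ω = 2π × 2909/60 = 304.6 rad/s
τ = P/ω = 208000/304.6 = 683 N·m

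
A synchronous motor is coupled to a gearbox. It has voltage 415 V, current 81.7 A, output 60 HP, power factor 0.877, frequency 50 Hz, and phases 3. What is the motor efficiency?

86.9 %

P_out = 60 × 746 = 44760 W
P_in = √3·V_L·I_L·cosφ = 1.732 × 415 × 81.7 × 0.877 = 51501 W
η = P_out / P_in = 44760 / 51501 = 0.869 = 86.9%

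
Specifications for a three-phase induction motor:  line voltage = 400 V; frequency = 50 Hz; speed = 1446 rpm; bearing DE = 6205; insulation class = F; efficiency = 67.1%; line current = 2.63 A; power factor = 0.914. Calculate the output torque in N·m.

7.38 N·m

P_in = √3·V·I·cosφ = 1.732 × 400 × 2.63 × 0.914 = 1665 W
P_out = η·P_in = 0.671 × 1665 = 1117 W
n = 1446 rpm
ω = 2π×1446/60 = 151.4 rad/s
τ = P_out/ω = 1117/151.4 = 7.38 N·m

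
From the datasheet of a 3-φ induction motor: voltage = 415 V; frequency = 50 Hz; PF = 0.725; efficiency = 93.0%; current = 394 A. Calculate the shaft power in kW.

191 kW

P_in = √3·V·I·cosφ = 1.732 × 415 × 394 × 0.725 = 205320 W
P_out = η·P_in = 0.93 × 205320 = 190948 W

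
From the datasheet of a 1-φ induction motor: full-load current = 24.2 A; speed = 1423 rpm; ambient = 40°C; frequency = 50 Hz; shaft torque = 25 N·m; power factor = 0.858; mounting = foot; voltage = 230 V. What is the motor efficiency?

78.0 %

ω = 2π × 1423/60 = 149 rad/s; P_out = τω = 25 × 149 = 3725 W
P_in = V·I·cosφ = 230 × 24.2 × 0.858 = 4776 W
η = P_out / P_in = 3725 / 4776 = 0.780 = 78.0%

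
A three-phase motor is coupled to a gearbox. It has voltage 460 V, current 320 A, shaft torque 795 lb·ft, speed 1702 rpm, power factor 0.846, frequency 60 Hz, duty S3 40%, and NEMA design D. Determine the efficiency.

τ = 795 lb·ft × 1.356 = 1078 N·m
ω = 2π × 1702/60 = 178.2 rad/s; P_out = τω = 1078 × 178.2 = 192100 W
P_in = √3·V_L·I_L·cosφ = 1.732 × 460 × 320 × 0.846 = 215688 W
η = P_out / P_in = 192100 / 215688 = 0.891 = 89.1%

89.1 %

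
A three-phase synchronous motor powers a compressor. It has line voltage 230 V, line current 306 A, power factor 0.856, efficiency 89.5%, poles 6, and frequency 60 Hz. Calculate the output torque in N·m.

P_in = √3·V·I·cosφ = 1.732 × 230 × 306 × 0.856 = 104345 W
P_out = η·P_in = 0.895 × 104345 = 93389 W
n = n_s = 120×60/6 = 1200 rpm (synchronous)
ω = 2π×1200/60 = 125.7 rad/s
τ = P_out/ω = 93389/125.7 = 743 N·m

743 N·m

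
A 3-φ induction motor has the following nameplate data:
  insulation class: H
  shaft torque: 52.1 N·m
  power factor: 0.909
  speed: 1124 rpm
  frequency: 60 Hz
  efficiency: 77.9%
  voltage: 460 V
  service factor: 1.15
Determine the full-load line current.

10.9 A

ω = 2π×1124/60 = 117.7 rad/s; P_out = τω = 52.1 × 117.7 = 6132 W
P_in = P_out / η = 6132 / 0.779 = 7872 W
I_L = P_in / (√3·V_L·cosφ) = 7872 / (1.732 × 460 × 0.909) = 10.9 A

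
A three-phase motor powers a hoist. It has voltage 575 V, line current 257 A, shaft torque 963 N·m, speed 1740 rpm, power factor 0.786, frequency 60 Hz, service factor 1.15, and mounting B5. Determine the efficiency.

ω = 2π × 1740/60 = 182.2 rad/s; P_out = τω = 963 × 182.2 = 175459 W
P_in = √3·V_L·I_L·cosφ = 1.732 × 575 × 257 × 0.786 = 201174 W
η = P_out / P_in = 175459 / 201174 = 0.872 = 87.2%

87.2 %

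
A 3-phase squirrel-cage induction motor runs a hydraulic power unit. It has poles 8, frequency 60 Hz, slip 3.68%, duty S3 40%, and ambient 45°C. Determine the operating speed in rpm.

n_s = 120f/p = 120×60/8 = 900 rpm
n = n_s(1 − s) = 900 × (1 − 0.0368) = 867 rpm

867 rpm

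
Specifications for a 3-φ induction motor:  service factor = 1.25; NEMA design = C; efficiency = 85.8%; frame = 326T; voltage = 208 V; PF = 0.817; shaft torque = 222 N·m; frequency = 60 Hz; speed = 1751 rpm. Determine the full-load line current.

ω = 2π×1751/60 = 183.4 rad/s; P_out = τω = 222 × 183.4 = 40715 W
P_in = P_out / η = 40715 / 0.858 = 47453 W
I_L = P_in / (√3·V_L·cosφ) = 47453 / (1.732 × 208 × 0.817) = 161 A

161 A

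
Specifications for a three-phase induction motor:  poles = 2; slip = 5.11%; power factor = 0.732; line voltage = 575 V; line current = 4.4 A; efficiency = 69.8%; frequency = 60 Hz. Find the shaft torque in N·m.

P_in = √3·V·I·cosφ = 1.732 × 575 × 4.4 × 0.732 = 3208 W
P_out = η·P_in = 0.698 × 3208 = 2239 W
n_s = 120×60/2 = 3600 rpm; n = 3600×(1−0.0511) = 3416 rpm
ω = 2π×3416/60 = 357.7 rad/s
τ = P_out/ω = 2239/357.7 = 6.26 N·m

6.26 N·m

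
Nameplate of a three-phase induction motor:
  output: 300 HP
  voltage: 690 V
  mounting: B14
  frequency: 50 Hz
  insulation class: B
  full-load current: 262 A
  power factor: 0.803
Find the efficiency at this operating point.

P_out = 300 × 746 = 223800 W
P_in = √3·V_L·I_L·cosφ = 1.732 × 690 × 262 × 0.803 = 251428 W
η = P_out / P_in = 223800 / 251428 = 0.890 = 89.0%

89.0 %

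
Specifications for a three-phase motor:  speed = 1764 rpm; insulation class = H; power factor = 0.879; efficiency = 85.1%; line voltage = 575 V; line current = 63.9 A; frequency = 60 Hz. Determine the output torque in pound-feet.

190 lb·ft

P_in = √3·V·I·cosφ = 1.732 × 575 × 63.9 × 0.879 = 55938 W
P_out = η·P_in = 0.851 × 55938 = 47603 W
n = 1764 rpm
ω = 2π×1764/60 = 184.7 rad/s
τ = P_out/ω = 47603/184.7 = 257.7 N·m
In lb·ft: 257.7/1.356 = 190 lb·ft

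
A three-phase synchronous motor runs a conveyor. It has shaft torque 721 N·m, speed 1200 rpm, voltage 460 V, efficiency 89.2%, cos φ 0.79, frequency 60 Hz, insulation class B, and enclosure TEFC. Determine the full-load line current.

ω = 2π×1200/60 = 125.7 rad/s; P_out = τω = 721 × 125.7 = 90630 W
P_in = P_out / η = 90630 / 0.892 = 101603 W
I_L = P_in / (√3·V_L·cosφ) = 101603 / (1.732 × 460 × 0.79) = 161 A

161 A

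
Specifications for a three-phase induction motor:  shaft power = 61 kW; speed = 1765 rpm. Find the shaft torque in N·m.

ω = 2π × 1765/60 = 184.8 rad/s
τ = P/ω = 61000/184.8 = 330 N·m

330 N·m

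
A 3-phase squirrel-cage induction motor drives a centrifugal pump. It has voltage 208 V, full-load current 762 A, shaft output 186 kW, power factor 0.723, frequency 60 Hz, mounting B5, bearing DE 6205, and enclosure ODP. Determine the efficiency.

P_out = 186 kW = 186000 W
P_in = √3·V_L·I_L·cosφ = 1.732 × 208 × 762 × 0.723 = 198474 W
η = P_out / P_in = 186000 / 198474 = 0.937 = 93.7%

93.7 %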